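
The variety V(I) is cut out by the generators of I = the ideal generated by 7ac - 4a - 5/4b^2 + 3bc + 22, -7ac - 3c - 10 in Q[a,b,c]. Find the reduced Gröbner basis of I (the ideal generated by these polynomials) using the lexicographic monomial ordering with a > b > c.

f_1 = 7ac - 4a - 5/4b^2 + 3bc + 22, LT = ac.
f_2 = -7ac - 3c - 10, LT = ac.

S(f_1,f_2): lcm = ac. S = -4/7a - 5/28b^2 + 3/7bc - 3/7c + 12/7.
  reduce S modulo (f_1, f_2):
  remainder -4/7a - 5/28b^2 + 3/7bc - 3/7c + 12/7 ≠ 0; add g_3 = -4/7a - 5/28b^2 + 3/7bc - 3/7c + 12/7 to the basis.

S(f_1,g_3): lcm = ac. S = -4/7a - 5/16b^2c - 5/28b^2 + 3/4bc^2 + 3/7bc - 3/4c^2 + 3c + 22/7.
  reduce S modulo (f_1, f_2, g_3):
  remainder -5/16b^2c + 3/4bc^2 - 3/4c^2 + 24/7c + 10/7 ≠ 0; add g_4 = -5/16b^2c + 3/4bc^2 - 3/4c^2 + 24/7c + 10/7 to the basis.

The other S-polynomials (S(f_2,g_3), S(f_1,g_4), S(f_2,g_4), S(g_3,g_4)) all reduce to 0 modulo the current basis, so we have a Gröbner basis.
Inter-reduce: drop elements whose leading term is divisible by another's, tail-reduce, and make monic.

G = {a + 5/16b^2 - 3/4bc + 3/4c - 3, b^2c - 12/5bc^2 + 12/5c^2 - 384/35c - 32/7}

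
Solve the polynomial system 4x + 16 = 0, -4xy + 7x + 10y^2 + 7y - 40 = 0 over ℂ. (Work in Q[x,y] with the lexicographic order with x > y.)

{(-4, -4), (-4, 17/10)}

Compute a lex Gröbner basis by Buchberger's algorithm.
f_1 = 4x + 16, LT = x.
f_2 = -4xy + 7x + 10y^2 + 7y - 40, LT = xy.

S(f_1,f_2): lcm = xy. S = 7/4x + 5/2y^2 + 23/4y - 10.
  leading term x: subtract (7/16)·f_1 from 7/4x + 5/2y^2 + 23/4y - 10 → 5/2y^2 + 23/4y - 17
  leading term y^2: no divisor's leading term divides it; move 5/2y^2 to the remainder.
  leading term y: no divisor's leading term divides it; move 23/4y to the remainder.
  leading term 1: no divisor's leading term divides it; move -17 to the remainder.
  remainder 5/2y^2 + 23/4y - 17 ≠ 0; add h_3 = 5/2y^2 + 23/4y - 17 to the basis.

The other S-polynomials (S(f_1,h_3), S(f_2,h_3)) all reduce to 0 modulo the current basis, so we have a Gröbner basis.
Inter-reduce: drop elements whose leading term is divisible by another's, tail-reduce, and make monic.
Reduced Gröbner basis: {x + 4, y^2 + 23/10y - 34/5}.

The lex basis is triangular: the last element involves only y. Solving y^2 + 23/10y - 34/5 = 0 gives y ∈ {-4, 17/10}; substituting each value into the earlier elements determines the remaining variables.
  y = -4: the earlier basis element becomes x + 4 = 0, giving x = -4 — point (-4, -4).
  y = 17/10: the earlier basis element becomes x + 4 = 0, giving x = -4 — point (-4, 17/10).
Check: every point annihilates each of the original generators.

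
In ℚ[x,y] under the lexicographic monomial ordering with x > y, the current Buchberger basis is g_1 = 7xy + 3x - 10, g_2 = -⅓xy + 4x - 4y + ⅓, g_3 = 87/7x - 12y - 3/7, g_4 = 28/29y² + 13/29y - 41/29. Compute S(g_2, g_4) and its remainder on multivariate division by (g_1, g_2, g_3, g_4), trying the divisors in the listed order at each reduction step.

lcm(LM(g_2), LM(g_4)) = xy².
S = (lcm/LT(g_2))·g_2 − (lcm/LT(g_4))·g_4 = -349/28xy + 41/28x + 12y² - y.
Reduce S modulo (g_1, g_2, g_3, g_4) in that order:
  leading term xy: subtract (-349/196)·g_1 from -349/28xy + 41/28x + 12y² - y → 667/98x + 12y² - y - 1745/98
  leading term x: subtract (23/42)·g_3 from 667/98x + 12y² - y - 1745/98 → 12y² + 39/7y - 123/7
  leading term y²: subtract (87/7)·g_4 from 12y² + 39/7y - 123/7 → 0
The remainder is 0, so this S-polynomial contributes no new basis element.

S(g_2, g_4) = -349/28xy + 41/28x + 12y² - y; remainder on division = 0.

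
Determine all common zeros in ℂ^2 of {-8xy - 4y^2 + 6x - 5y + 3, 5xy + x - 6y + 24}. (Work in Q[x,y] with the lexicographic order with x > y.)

{(-3, 1), (-3*sqrt(20689)/190 - 39/190, -97/40 + sqrt(20689)/40), (-39/190 + 3*sqrt(20689)/190, -sqrt(20689)/40 - 97/40)}

Compute a lex Gröbner basis by Buchberger's algorithm.
f_1 = -8xy + 6x - 4y^2 - 5y + 3, LT = xy.
f_2 = 5xy + x - 6y + 24, LT = xy.

S(f_1,f_2): lcm = xy. S = -19/20x + 1/2y^2 + 73/40y - 207/40.
  leading term x: no divisor's leading term divides it; move -19/20x to the remainder.
  leading term y^2: no divisor's leading term divides it; move 1/2y^2 to the remainder.
  leading term y: no divisor's leading term divides it; move 73/40y to the remainder.
  leading term 1: no divisor's leading term divides it; move -207/40 to the remainder.
  remainder -19/20x + 1/2y^2 + 73/40y - 207/40 ≠ 0; add h_3 = -19/20x + 1/2y^2 + 73/40y - 207/40 to the basis.

S(f_1,h_3): lcm = xy. S = -3/4x + 10/19y^3 + 46/19y^2 - 733/152y - 3/8.
  leading term x: subtract (15/19)·h_3 from -3/4x + 10/19y^3 + 46/19y^2 - 733/152y - 3/8 → 10/19y^3 + 77/38y^2 - 119/19y + 141/38
  leading term y^3: no divisor's leading term divides it; move 10/19y^3 to the remainder.
  leading term y^2: no divisor's leading term divides it; move 77/38y^2 to the remainder.
  leading term y: no divisor's leading term divides it; move -119/19y to the remainder.
  leading term 1: no divisor's leading term divides it; move 141/38 to the remainder.
  remainder 10/19y^3 + 77/38y^2 - 119/19y + 141/38 ≠ 0; add h_4 = 10/19y^3 + 77/38y^2 - 119/19y + 141/38 to the basis.

The other S-polynomials (S(f_2,h_3), S(f_1,h_4), S(f_2,h_4), S(h_3,h_4)) all reduce to 0 modulo the current basis, so we have a Gröbner basis.
Inter-reduce: drop elements whose leading term is divisible by another's, tail-reduce, and make monic.
Reduced Gröbner basis: {x - 10/19y^2 - 73/38y + 207/38, y^3 + 77/20y^2 - 119/10y + 141/20}.

From the last basis element, y^3 + 77/20y^2 - 119/10y + 141/20 = 0, so y takes values in {1, -97/40 + sqrt(20689)/40, -sqrt(20689)/40 - 97/40}. Each choice, substituted upward through the basis, yields the corresponding point(s) of the solution set.
  y = 1: the earlier basis element becomes x + 3 = 0, giving x = -3 — point (-3, 1).
  y = -97/40 + sqrt(20689)/40: the earlier basis element becomes x + 39/190 + 3*sqrt(20689)/190 = 0, giving x = -3*sqrt(20689)/190 - 39/190 — point (-3*sqrt(20689)/190 - 39/190, -97/40 + sqrt(20689)/40).
  y = -sqrt(20689)/40 - 97/40: the earlier basis element becomes x - 3*sqrt(20689)/190 + 39/190 = 0, giving x = -39/190 + 3*sqrt(20689)/190 — point (-39/190 + 3*sqrt(20689)/190, -sqrt(20689)/40 - 97/40).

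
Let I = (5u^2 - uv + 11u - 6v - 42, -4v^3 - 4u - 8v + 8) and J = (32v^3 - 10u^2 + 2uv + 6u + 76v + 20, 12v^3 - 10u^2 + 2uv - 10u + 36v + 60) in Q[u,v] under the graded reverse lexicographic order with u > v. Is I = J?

No, the ideals differ.

For a fixed monomial order, each ideal has a unique reduced Gröbner basis; comparing bases decides equality.
Buchberger on the first generating set:
f_1 = 5u^2 - uv + 11u - 6v - 42, LT = u^2.
f_2 = -4v^3 - 4u - 8v + 8, LT = v^3.

The S-polynomials (S(f_1,f_2)) all reduce to 0 modulo the current basis, so we have a Gröbner basis.
Inter-reduce: drop elements whose leading term is divisible by another's, tail-reduce, and make monic.
Reduced Gröbner basis: {v^3 + u + 2v - 2, u^2 - 1/5uv + 11/5u - 6/5v - 42/5}.

Buchberger on the second generating set:
h_1 = 32v^3 - 10u^2 + 2uv + 6u + 76v + 20, LT = v^3.
h_2 = 12v^3 - 10u^2 + 2uv - 10u + 36v + 60, LT = v^3.

S(h_1,h_2): lcm = v^3. S = 25/48u^2 - 5/48uv + 49/48u - 5/8v - 35/8.
  reduce S modulo (h_1, h_2):
  remainder 25/48u^2 - 5/48uv + 49/48u - 5/8v - 35/8 ≠ 0; add k_3 = 25/48u^2 - 5/48uv + 49/48u - 5/8v - 35/8 to the basis.

The other S-polynomials (S(h_1,k_3), S(h_2,k_3)) all reduce to 0 modulo the current basis, so we have a Gröbner basis.
Inter-reduce: drop elements whose leading term is divisible by another's, tail-reduce, and make monic.
Reduced Gröbner basis: {v^3 + 4/5u + 2v - 2, u^2 - 1/5uv + 49/25u - 6/5v - 42/5}.

The bases are distinct; the ideals are different.
The same test decides containment: I ⊆ J iff every generator of I reduces to 0 modulo a Gröbner basis of J.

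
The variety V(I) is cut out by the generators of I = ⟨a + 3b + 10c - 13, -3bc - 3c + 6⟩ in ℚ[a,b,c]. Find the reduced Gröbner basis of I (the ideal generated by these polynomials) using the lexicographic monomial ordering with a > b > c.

G = {a + 3b + 10c - 13, bc + c - 2}

f_1 = a + 3b + 10c - 13, LT = a.
f_2 = -3bc - 3c + 6, LT = bc.

The S-polynomials (S(f_1,f_2)) all reduce to 0 modulo the current basis, so we have a Gröbner basis.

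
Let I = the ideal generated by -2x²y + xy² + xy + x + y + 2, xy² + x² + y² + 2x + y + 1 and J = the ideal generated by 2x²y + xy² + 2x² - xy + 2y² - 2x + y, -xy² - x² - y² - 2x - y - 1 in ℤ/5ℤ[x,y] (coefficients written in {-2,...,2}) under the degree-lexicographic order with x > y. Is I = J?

Two ideals are equal iff their reduced Gröbner bases coincide (the reduced basis is unique for a fixed ordering).
Buchberger on the first generating set:
f_1 = -2x²y + xy² + xy + x + y + 2, LT = x²y.
f_2 = xy² + x² + y² + 2x + y + 1, LT = xy².

S(f_1,f_2): lcm = x²y². S = 2xy³ - x³ + xy² - 2x² + xy + 2y² - x - y.
  leading term xy³: subtract (2y)·f_2 from 2xy³ - x³ + xy² - 2x² + xy + 2y² - x - y → -x³ - 2x²y + xy² - 2y³ - 2x² + 2xy - x + 2y
  leading term x³: no divisor's leading term divides it; move -x³ to the remainder.
  leading term x²y: subtract (1)·f_1 from -2x²y + xy² - 2y³ - 2x² + 2xy - x + 2y → -2y³ - 2x² + xy - 2x + y - 2
  leading term y³: no divisor's leading term divides it; move -2y³ to the remainder.
  leading term x²: no divisor's leading term divides it; move -2x² to the remainder.
  leading term xy: no divisor's leading term divides it; move xy to the remainder.
  leading term x: no divisor's leading term divides it; move -2x to the remainder.
  leading term y: no divisor's leading term divides it; move y to the remainder.
  leading term 1: no divisor's leading term divides it; move -2 to the remainder.
  remainder -x³ - 2y³ - 2x² + xy - 2x + y - 2 ≠ 0; add g_3 = -x³ - 2y³ - 2x² + xy - 2x + y - 2 to the basis.

S(f_1,g_3): lcm = x³y. S = 2x²y² - 2y⁴ + xy² + 2x² + y² - x - 2y.
  leading term x²y²: subtract (-y)·f_1 from 2x²y² - 2y⁴ + xy² + 2x² + y² - x - 2y → xy³ - 2y⁴ + 2xy² + 2x² + xy + 2y² - x
  leading term xy³: subtract (y)·f_2 from xy³ - 2y⁴ + 2xy² + 2x² + xy + 2y² - x → -2y⁴ - x²y + 2xy² - y³ + 2x² - xy + y² - x - y
  leading term y⁴: no divisor's leading term divides it; move -2y⁴ to the remainder.
  leading term x²y: subtract (-2)·f_1 from -x²y + 2xy² - y³ + 2x² - xy + y² - x - y → -xy² - y³ + 2x² + xy + y² + x + y - 1
  leading term xy²: subtract (-1)·f_2 from -xy² - y³ + 2x² + xy + y² + x + y - 1 → -y³ - 2x² + xy + 2y² - 2x + 2y
  leading term y³: no divisor's leading term divides it; move -y³ to the remainder.
  leading term x²: no divisor's leading term divides it; move -2x² to the remainder.
  leading term xy: no divisor's leading term divides it; move xy to the remainder.
  leading term y²: no divisor's leading term divides it; move 2y² to the remainder.
  leading term x: no divisor's leading term divides it; move -2x to the remainder.
  leading term y: no divisor's leading term divides it; move 2y to the remainder.
  remainder -2y⁴ - y³ - 2x² + xy + 2y² - 2x + 2y ≠ 0; add g_4 = -2y⁴ - y³ - 2x² + xy + 2y² - 2x + 2y to the basis.

The other S-polynomials (S(f_2,g_3), S(f_1,g_4), S(f_2,g_4), S(g_3,g_4)) all reduce to 0 modulo the current basis, so we have a Gröbner basis.
Inter-reduce: drop elements whose leading term is divisible by another's, tail-reduce, and make monic.
Reduced Gröbner basis: {y⁴ - 2y³ + x² + 2xy - y² + x - y, x³ + 2y³ + 2x² - xy + 2x - y + 2, x²y - 2x² + 2xy - 2y² - 2x + 2, xy² + x² + y² + 2x + y + 1}.

Buchberger on the second generating set:
h_1 = 2x²y + xy² + 2x² - xy + 2y² - 2x + y, LT = x²y.
h_2 = -xy² - x² - y² - 2x - y - 1, LT = xy².

S(h_1,h_2): lcm = x²y². S = -2xy³ - x³ + x²y + xy² + y³ - 2x² - 2xy - 2y² - x.
  leading term xy³: subtract (2y)·h_2 from -2xy³ - x³ + x²y + xy² + y³ - 2x² - 2xy - 2y² - x → -x³ - 2x²y + xy² - 2y³ - 2x² + 2xy - x + 2y
  leading term x³: no divisor's leading term divides it; move -x³ to the remainder.
  leading term x²y: subtract (-1)·h_1 from -2x²y + xy² - 2y³ - 2x² + 2xy - x + 2y → 2xy² - 2y³ + xy + 2y² + 2x - 2y
  leading term xy²: subtract (-2)·h_2 from 2xy² - 2y³ + xy + 2y² + 2x - 2y → -2y³ - 2x² + xy - 2x + y - 2
  leading term y³: no divisor's leading term divides it; move -2y³ to the remainder.
  leading term x²: no divisor's leading term divides it; move -2x² to the remainder.
  leading term xy: no divisor's leading term divides it; move xy to the remainder.
  leading term x: no divisor's leading term divides it; move -2x to the remainder.
  leading term y: no divisor's leading term divides it; move y to the remainder.
  leading term 1: no divisor's leading term divides it; move -2 to the remainder.
  remainder -x³ - 2y³ - 2x² + xy - 2x + y - 2 ≠ 0; add k_3 = -x³ - 2y³ - 2x² + xy - 2x + y - 2 to the basis.

S(h_1,k_3): lcm = x³y. S = -2x²y² - 2y⁴ + x³ + 2xy² - x² + xy + y² - 2y.
  leading term x²y²: subtract (-y)·h_1 from -2x²y² - 2y⁴ + x³ + 2xy² - x² + xy + y² - 2y → xy³ - 2y⁴ + x³ + 2x²y + xy² + 2y³ - x² - xy + 2y² - 2y
  leading term xy³: subtract (-y)·h_2 from xy³ - 2y⁴ + x³ + 2x²y + xy² + 2y³ - x² - xy + 2y² - 2y → -2y⁴ + x³ + x²y + xy² + y³ - x² + 2xy + y² + 2y
  leading term y⁴: no divisor's leading term divides it; move -2y⁴ to the remainder.
  leading term x³: subtract (-1)·k_3 from x³ + x²y + xy² + y³ - x² + 2xy + y² + 2y → x²y + xy² - y³ + 2x² - 2xy + y² - 2x - 2y - 2
  leading term x²y: subtract (-2)·h_1 from x²y + xy² - y³ + 2x² - 2xy + y² - 2x - 2y - 2 → -2xy² - y³ + x² + xy - x - 2
  leading term xy²: subtract (2)·h_2 from -2xy² - y³ + x² + xy - x - 2 → -y³ - 2x² + xy + 2y² - 2x + 2y
  leading term y³: no divisor's leading term divides it; move -y³ to the remainder.
  leading term x²: no divisor's leading term divides it; move -2x² to the remainder.
  leading term xy: no divisor's leading term divides it; move xy to the remainder.
  leading term y²: no divisor's leading term divides it; move 2y² to the remainder.
  leading term x: no divisor's leading term divides it; move -2x to the remainder.
  leading term y: no divisor's leading term divides it; move 2y to the remainder.
  remainder -2y⁴ - y³ - 2x² + xy + 2y² - 2x + 2y ≠ 0; add k_4 = -2y⁴ - y³ - 2x² + xy + 2y² - 2x + 2y to the basis.

The other S-polynomials (S(h_2,k_3), S(h_1,k_4), S(h_2,k_4), S(k_3,k_4)) all reduce to 0 modulo the current basis, so we have a Gröbner basis.
Inter-reduce: drop elements whose leading term is divisible by another's, tail-reduce, and make monic.
Reduced Gröbner basis: {y⁴ - 2y³ + x² + 2xy - y² + x - y, x³ + 2y³ + 2x² - xy + 2x - y + 2, x²y - 2x² + 2xy - 2y² - 2x + 2, xy² + x² + y² + 2x + y + 1}.

The two bases agree; hence the ideals are identical.

Yes, the ideals are equal.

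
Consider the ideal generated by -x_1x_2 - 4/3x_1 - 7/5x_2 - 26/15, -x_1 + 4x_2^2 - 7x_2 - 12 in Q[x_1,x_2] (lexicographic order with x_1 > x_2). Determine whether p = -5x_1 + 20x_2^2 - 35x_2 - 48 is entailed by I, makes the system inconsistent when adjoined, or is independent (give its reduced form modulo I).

First compute the reduced Gröbner basis of I by Buchberger's algorithm.
f_1 = -x_1x_2 - 4/3x_1 - 7/5x_2 - 26/15, LT = x_1x_2.
f_2 = -x_1 + 4x_2^2 - 7x_2 - 12, LT = x_1.

S(f_1,f_2): lcm = x_1x_2. S = 4/3x_1 + 4x_2^3 - 7x_2^2 - 53/5x_2 + 26/15.
  leading term x_1: subtract (-4/3)·f_2 from 4/3x_1 + 4x_2^3 - 7x_2^2 - 53/5x_2 + 26/15 → 4x_2^3 - 5/3x_2^2 - 299/15x_2 - 214/15
  leading term x_2^3: no divisor's leading term divides it; move 4x_2^3 to the remainder.
  leading term x_2^2: no divisor's leading term divides it; move -5/3x_2^2 to the remainder.
  leading term x_2: no divisor's leading term divides it; move -299/15x_2 to the remainder.
  leading term 1: no divisor's leading term divides it; move -214/15 to the remainder.
  remainder 4x_2^3 - 5/3x_2^2 - 299/15x_2 - 214/15 ≠ 0; add h_3 = 4x_2^3 - 5/3x_2^2 - 299/15x_2 - 214/15 to the basis.

The other S-polynomials (S(f_1,h_3), S(f_2,h_3)) all reduce to 0 modulo the current basis, so we have a Gröbner basis.
Inter-reduce: drop elements whose leading term is divisible by another's, tail-reduce, and make monic.
Reduced Gröbner basis: {x_1 - 4x_2^2 + 7x_2 + 12, x_2^3 - 5/12x_2^2 - 299/60x_2 - 107/30}.
Label its elements g_1 = x_1 - 4x_2^2 + 7x_2 + 12, g_2 = x_2^3 - 5/12x_2^2 - 299/60x_2 - 107/30.

Reduce p = -5x_1 + 20x_2^2 - 35x_2 - 48 modulo G:
  leading term x_1: subtract (-5)·g_1 from -5x_1 + 20x_2^2 - 35x_2 - 48 → 12
  leading term 1: no divisor's leading term divides it; move 12 to the remainder.
  normal form = 12.
The normal form is nonzero, so p ∉ I. Since p minus its normal form lies in I, I + (p) = I + (r) where r = 12; decide whether this ideal is the whole ring.
Here r = 12 is a nonzero constant, hence a unit: 1 ∈ I + (p), the Gröbner basis of I + (p) is {1}, and the enlarged system has no common solution — adjoining p is inconsistent.

Ideal membership is decidable via reduction modulo a Gröbner basis.

Adjoining -5x_1 + 20x_2^2 - 35x_2 - 48 makes the ideal the whole ring: the system is inconsistent.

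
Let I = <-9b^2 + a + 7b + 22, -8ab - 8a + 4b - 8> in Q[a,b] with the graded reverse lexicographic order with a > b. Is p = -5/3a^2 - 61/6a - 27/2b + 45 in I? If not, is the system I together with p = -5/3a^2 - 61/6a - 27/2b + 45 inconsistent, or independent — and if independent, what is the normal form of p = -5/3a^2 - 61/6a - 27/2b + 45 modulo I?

Adjoining -5/3a^2 - 61/6a - 27/2b + 45 makes the ideal the whole ring: the system is inconsistent.

First compute the reduced Gröbner basis of I by Buchberger's algorithm.
f_1 = -9b^2 + a + 7b + 22, LT = b^2.
f_2 = -8ab - 8a + 4b - 8, LT = ab.

S(f_1,f_2): lcm = ab^2. S = -1/9a^2 - 16/9ab + 1/2b^2 - 22/9a - b.
  leading term a^2: no divisor's leading term divides it; move -1/9a^2 to the remainder.
  leading term ab: subtract (2/9)·f_2 from -16/9ab + 1/2b^2 - 22/9a - b → 1/2b^2 - 2/3a - 17/9b + 16/9
  leading term b^2: subtract (-1/18)·f_1 from 1/2b^2 - 2/3a - 17/9b + 16/9 → -11/18a - 3/2b + 3
  leading term a: no divisor's leading term divides it; move -11/18a to the remainder.
  leading term b: no divisor's leading term divides it; move -3/2b to the remainder.
  leading term 1: no divisor's leading term divides it; move 3 to the remainder.
  remainder -1/9a^2 - 11/18a - 3/2b + 3 ≠ 0; add h_3 = -1/9a^2 - 11/18a - 3/2b + 3 to the basis.

The other S-polynomials (S(f_1,h_3), S(f_2,h_3)) all reduce to 0 modulo the current basis, so we have a Gröbner basis.
Inter-reduce: drop elements whose leading term is divisible by another's, tail-reduce, and make monic.
Reduced Gröbner basis: {a^2 + 11/2a + 27/2b - 27, ab + a - 1/2b + 1, b^2 - 1/9a - 7/9b - 22/9}.
Label its elements g_1 = a^2 + 11/2a + 27/2b - 27, g_2 = ab + a - 1/2b + 1, g_3 = b^2 - 1/9a - 7/9b - 22/9.

Reduce p = -5/3a^2 - 61/6a - 27/2b + 45 modulo G:
  leading term a^2: subtract (-5/3)·g_1 from -5/3a^2 - 61/6a - 27/2b + 45 → -a + 9b
  leading term a: no divisor's leading term divides it; move -a to the remainder.
  leading term b: no divisor's leading term divides it; move 9b to the remainder.
  normal form = -a + 9b.
The normal form is nonzero, so p ∉ I. Since p minus its normal form lies in I, I + (p) = I + (r) where r = -a + 9b; decide whether this ideal is the whole ring.
Run Buchberger on G together with r (pairs among the g_i already reduce to 0 since G is a Gröbner basis):
g_1 = a^2 + 11/2a + 27/2b - 27, LT = a^2.
g_2 = ab + a - 1/2b + 1, LT = ab.
g_3 = b^2 - 1/9a - 7/9b - 22/9, LT = b^2.
r = -a + 9b, LT = a.

S(g_1,r): lcm = a^2. S = 9ab + 11/2a + 27/2b - 27.
  leading term ab: subtract (9)·g_2 from 9ab + 11/2a + 27/2b - 27 → -7/2a + 18b - 36
  leading term a: subtract (7/2)·r from -7/2a + 18b - 36 → -27/2b - 36
  leading term b: no divisor's leading term divides it; move -27/2b to the remainder.
  leading term 1: no divisor's leading term divides it; move -36 to the remainder.
  remainder -27/2b - 36 ≠ 0; add m_5 = -27/2b - 36 to the basis.

S(g_2,r): lcm = ab. S = 9b^2 + a - 1/2b + 1.
  leading term b^2: subtract (9)·g_3 from 9b^2 + a - 1/2b + 1 → 2a + 13/2b + 23
  leading term a: subtract (-2)·r from 2a + 13/2b + 23 → 49/2b + 23
  leading term b: subtract (-49/27)·m_5 from 49/2b + 23 → -127/3
  leading term 1: no divisor's leading term divides it; move -127/3 to the remainder.
  remainder -127/3 ≠ 0; add m_6 = -127/3 to the basis.

The other S-polynomials (S(g_1,g_2), S(g_1,g_3), S(g_2,g_3), S(g_3,r), S(g_1,m_5), S(g_2,m_5), S(g_3,m_5), S(r,m_5), S(g_1,m_6), S(g_2,m_6), S(g_3,m_6), S(r,m_6), S(m_5,m_6)) all reduce to 0 modulo the current basis, so we have a Gröbner basis.
Inter-reduce: drop elements whose leading term is divisible by another's, tail-reduce, and make monic.
Reduced Gröbner basis: {1}.
The reduced Gröbner basis of I + (p) is {1}: the ideal is the whole ring, so the enlarged system has no common solution — adjoining p is inconsistent.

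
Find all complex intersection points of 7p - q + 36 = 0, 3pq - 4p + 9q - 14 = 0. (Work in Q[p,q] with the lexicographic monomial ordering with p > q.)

Compute a lex Gröbner basis by Buchberger's algorithm.
f_1 = 7p - q + 36, LT = p.
f_2 = 3pq - 4p + 9q - 14, LT = pq.

S(f_1,f_2): lcm = pq. S = 4/3p - 1/7q^2 + 15/7q + 14/3.
  leading term p: subtract (4/21)·f_1 from 4/3p - 1/7q^2 + 15/7q + 14/3 → -1/7q^2 + 7/3q - 46/21
  leading term q^2: no divisor's leading term divides it; move -1/7q^2 to the remainder.
  leading term q: no divisor's leading term divides it; move 7/3q to the remainder.
  leading term 1: no divisor's leading term divides it; move -46/21 to the remainder.
  remainder -1/7q^2 + 7/3q - 46/21 ≠ 0; add h_3 = -1/7q^2 + 7/3q - 46/21 to the basis.

S(f_1,h_3): leading monomials are coprime, so the S-polynomial reduces to 0 (Buchberger's first criterion).
S(f_2,h_3): lcm = pq^2. S = 15pq - 46/3p + 3q^2 - 14/3q.
  leading term pq: subtract (15/7q)·f_1 from 15pq - 46/3p + 3q^2 - 14/3q → -46/3p + 36/7q^2 - 1718/21q
  leading term p: subtract (-46/21)·f_1 from -46/3p + 36/7q^2 - 1718/21q → 36/7q^2 - 84q + 552/7
  leading term q^2: subtract (-36)·h_3 from 36/7q^2 - 84q + 552/7 → 0
  remainder 0.

Every S-polynomial of the final basis reduces to 0, so we have a Gröbner basis.
Inter-reduce: drop elements whose leading term is divisible by another's, tail-reduce, and make monic.
Reduced Gröbner basis: {p - 1/7q + 36/7, q^2 - 49/3q + 46/3}.

From the last basis element, q^2 - 49/3q + 46/3 = 0, so q takes values in {1, 46/3}. Each choice, substituted upward through the basis, yields the corresponding point(s) of the solution set.
  q = 1: the earlier basis element becomes p + 5 = 0, giving p = -5 — point (-5, 1).
  q = 46/3: the earlier basis element becomes p + 62/21 = 0, giving p = -62/21 — point (-62/21, 46/3).
Check: every point annihilates each of the original generators.

{(-5, 1), (-62/21, 46/3)}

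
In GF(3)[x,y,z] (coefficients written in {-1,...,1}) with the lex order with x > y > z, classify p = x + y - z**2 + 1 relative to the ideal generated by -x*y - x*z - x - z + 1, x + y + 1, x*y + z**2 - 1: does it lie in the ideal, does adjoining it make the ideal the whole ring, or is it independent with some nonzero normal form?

Adjoining x + y - z**2 + 1 makes the ideal the whole ring: the system is inconsistent.

First compute the reduced Gröbner basis of I by Buchberger's algorithm.
f_1 = -x*y - x*z - x - z + 1, LT = x*y.
f_2 = x + y + 1, LT = x.
f_3 = x*y + z**2 - 1, LT = x*y.

S(f_1,f_2): lcm = x*y. S = x*z + x - y**2 - y + z - 1.
  leading term x*z: subtract (z)·f_2 from x*z + x - y**2 - y + z - 1 → x - y**2 - y*z - y - 1
  leading term x: subtract (1)·f_2 from x - y**2 - y*z - y - 1 → -y**2 - y*z + y + 1
  leading term y**2: no divisor's leading term divides it; move -y**2 to the remainder.
  leading term y*z: no divisor's leading term divides it; move -y*z to the remainder.
  leading term y: no divisor's leading term divides it; move y to the remainder.
  leading term 1: no divisor's leading term divides it; move 1 to the remainder.
  remainder -y**2 - y*z + y + 1 ≠ 0; add h_4 = -y**2 - y*z + y + 1 to the basis.

S(f_1,f_3): lcm = x*y. S = x*z + x - z**2 + z.
  leading term x*z: subtract (z)·f_2 from x*z + x - z**2 + z → x - y*z - z**2
  leading term x: subtract (1)·f_2 from x - y*z - z**2 → -y*z - y - z**2 - 1
  leading term y*z: no divisor's leading term divides it; move -y*z to the remainder.
  leading term y: no divisor's leading term divides it; move -y to the remainder.
  leading term z**2: no divisor's leading term divides it; move -z**2 to the remainder.
  leading term 1: no divisor's leading term divides it; move -1 to the remainder.
  remainder -y*z - y - z**2 - 1 ≠ 0; add h_5 = -y*z - y - z**2 - 1 to the basis.

S(f_3,h_4): lcm = x*y**2. S = -x*y*z + x*y + x + y*z**2 - y.
  leading term x*y*z: subtract (z)·f_1 from -x*y*z + x*y + x + y*z**2 - y → x*y + x*z**2 + x*z + x + y*z**2 - y + z**2 - z
  leading term x*y: subtract (-1)·f_1 from x*y + x*z**2 + x*z + x + y*z**2 - y + z**2 - z → x*z**2 + y*z**2 - y + z**2 + z + 1
  leading term x*z**2: subtract (z**2)·f_2 from x*z**2 + y*z**2 - y + z**2 + z + 1 → -y + z + 1
  leading term y: no divisor's leading term divides it; move -y to the remainder.
  leading term z: no divisor's leading term divides it; move z to the remainder.
  leading term 1: no divisor's leading term divides it; move 1 to the remainder.
  remainder -y + z + 1 ≠ 0; add h_6 = -y + z + 1 to the basis.

S(f_1,h_6): lcm = x*y. S = -x*z - x + z - 1.
  leading term x*z: subtract (-z)·f_2 from -x*z - x + z - 1 → -x + y*z - z - 1
  leading term x: subtract (-1)·f_2 from -x + y*z - z - 1 → y*z + y - z
  leading term y*z: subtract (-1)·h_5 from y*z + y - z → -z**2 - z - 1
  leading term z**2: no divisor's leading term divides it; move -z**2 to the remainder.
  leading term z: no divisor's leading term divides it; move -z to the remainder.
  leading term 1: no divisor's leading term divides it; move -1 to the remainder.
  remainder -z**2 - z - 1 ≠ 0; add h_7 = -z**2 - z - 1 to the basis.

The other S-polynomials (S(f_2,f_3), S(f_1,h_4), S(f_2,h_4), S(f_1,h_5), S(f_2,h_5), S(f_3,h_5), S(h_4,h_5), S(f_2,h_6), S(f_3,h_6), S(h_4,h_6), S(h_5,h_6), S(f_1,h_7), S(f_2,h_7), S(f_3,h_7), S(h_4,h_7), S(h_5,h_7), S(h_6,h_7)) all reduce to 0 modulo the current basis, so we have a Gröbner basis.
Inter-reduce: drop elements whose leading term is divisible by another's, tail-reduce, and make monic.
Reduced Gröbner basis: {x + z - 1, y - z - 1, z**2 + z + 1}.
Label its elements g_1 = x + z - 1, g_2 = y - z - 1, g_3 = z**2 + z + 1.

Reduce p = x + y - z**2 + 1 modulo G:
  leading term x: subtract (1)·g_1 from x + y - z**2 + 1 → y - z**2 - z - 1
  leading term y: subtract (1)·g_2 from y - z**2 - z - 1 → -z**2
  leading term z**2: subtract (-1)·g_3 from -z**2 → z + 1
  leading term z: no divisor's leading term divides it; move z to the remainder.
  leading term 1: no divisor's leading term divides it; move 1 to the remainder.
  normal form = z + 1.
The normal form is nonzero, so p ∉ I. Since p minus its normal form lies in I, I + (p) = I + (r) where r = z + 1; decide whether this ideal is the whole ring.
Run Buchberger on G together with r (pairs among the g_i already reduce to 0 since G is a Gröbner basis):
g_1 = x + z - 1, LT = x.
g_2 = y - z - 1, LT = y.
g_3 = z**2 + z + 1, LT = z**2.
r = z + 1, LT = z.

S(g_3,r): lcm = z**2. S = 1.
  leading term 1: no divisor's leading term divides it; move 1 to the remainder.
  remainder 1 ≠ 0; add m_5 = 1 to the basis.

The other S-polynomials (S(g_1,g_2), S(g_1,g_3), S(g_1,r), S(g_2,g_3), S(g_2,r), S(g_1,m_5), S(g_2,m_5), S(g_3,m_5), S(r,m_5)) all reduce to 0 modulo the current basis, so we have a Gröbner basis.
Inter-reduce: drop elements whose leading term is divisible by another's, tail-reduce, and make monic.
Reduced Gröbner basis: {1}.
The reduced Gröbner basis of I + (p) is {1}: the ideal is the whole ring, so the enlarged system has no common solution — adjoining p is inconsistent.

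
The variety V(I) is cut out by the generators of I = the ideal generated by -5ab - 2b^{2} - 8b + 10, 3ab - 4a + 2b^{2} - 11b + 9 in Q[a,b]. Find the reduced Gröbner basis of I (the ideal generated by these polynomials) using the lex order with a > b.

G = {a - \tfrac{1}{5}b^{2} + \tfrac{79}{20}b - \tfrac{15}{4}, b^{3} - \tfrac{71}{4}b^{2} + \tfrac{107}{4}b - 10}

The reduced Gröbner basis is the canonical form of the ideal for this ordering.

f_1 = -5ab - 2b^{2} - 8b + 10, LT = ab.
f_2 = 3ab - 4a + 2b^{2} - 11b + 9, LT = ab.

S(f_1,f_2): lcm = ab. S = \tfrac{4}{3}a - \tfrac{4}{15}b^{2} + \tfrac{79}{15}b - 5.
  reduce S modulo (f_1, f_2):
  remainder \tfrac{4}{3}a - \tfrac{4}{15}b^{2} + \tfrac{79}{15}b - 5 ≠ 0; add g_3 = \tfrac{4}{3}a - \tfrac{4}{15}b^{2} + \tfrac{79}{15}b - 5 to the basis.

S(f_1,g_3): lcm = ab. S = \tfrac{1}{5}b^{3} - \tfrac{71}{20}b^{2} + \tfrac{107}{20}b - 2.
  reduce S modulo (f_1, f_2, g_3):
  remainder \tfrac{1}{5}b^{3} - \tfrac{71}{20}b^{2} + \tfrac{107}{20}b - 2 ≠ 0; add g_4 = \tfrac{1}{5}b^{3} - \tfrac{71}{20}b^{2} + \tfrac{107}{20}b - 2 to the basis.

The other S-polynomials (S(f_2,g_3), S(f_1,g_4), S(f_2,g_4), S(g_3,g_4)) all reduce to 0 modulo the current basis, so we have a Gröbner basis.
Inter-reduce: drop elements whose leading term is divisible by another's, tail-reduce, and make monic.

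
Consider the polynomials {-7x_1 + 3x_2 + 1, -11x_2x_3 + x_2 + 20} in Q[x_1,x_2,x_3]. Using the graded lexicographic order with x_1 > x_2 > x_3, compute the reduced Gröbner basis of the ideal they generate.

The reduced Gröbner basis is the canonical form of the ideal for this ordering.

f_1 = -7x_1 + 3x_2 + 1, LT = x_1.
f_2 = -11x_2x_3 + x_2 + 20, LT = x_2x_3.

The S-polynomials (S(f_1,f_2)) all reduce to 0 modulo the current basis, so we have a Gröbner basis.

G = {x_2x_3 - 1/11x_2 - 20/11, x_1 - 3/7x_2 - 1/7}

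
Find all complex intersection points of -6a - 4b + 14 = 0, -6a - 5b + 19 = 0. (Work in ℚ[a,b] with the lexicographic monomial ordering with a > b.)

Compute a lex Gröbner basis by Buchberger's algorithm.
f_1 = -6a - 4b + 14, LT = a.
f_2 = -6a - 5b + 19, LT = a.

S(f_1,f_2): lcm = a. S = -⅙b + ⅚.
  reduce S modulo (f_1, f_2):
  remainder -⅙b + ⅚ ≠ 0; add h_3 = -⅙b + ⅚ to the basis.

The other S-polynomials (S(f_1,h_3), S(f_2,h_3)) all reduce to 0 modulo the current basis, so we have a Gröbner basis.
Inter-reduce: drop elements whose leading term is divisible by another's, tail-reduce, and make monic.
Reduced Gröbner basis: {a + 1, b - 5}.

A lex Gröbner basis eliminates variables successively. Here b - 5 depends only on b, with roots {5}; lifting each root through the earlier basis elements recovers the full solutions.
  b = 5: the earlier basis element becomes a + 1 = 0, giving a = -1 — point (-1, 5).
A lex Gröbner basis triangularizes the system, enabling back-substitution.

{(-1, 5)}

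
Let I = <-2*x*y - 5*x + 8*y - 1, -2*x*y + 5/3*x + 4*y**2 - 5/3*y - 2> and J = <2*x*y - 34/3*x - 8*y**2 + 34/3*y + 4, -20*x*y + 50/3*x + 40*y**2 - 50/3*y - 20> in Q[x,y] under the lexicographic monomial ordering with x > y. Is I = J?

No, the ideals differ.

Two ideals are equal iff their reduced Gröbner bases coincide (the reduced basis is unique for a fixed ordering).
Buchberger on the first generating set:
f_1 = -2*x*y - 5*x + 8*y - 1, LT = x*y.
f_2 = -2*x*y + 5/3*x + 4*y**2 - 5/3*y - 2, LT = x*y.

S(f_1,f_2): lcm = x*y. S = 10/3*x + 2*y**2 - 29/6*y - 1/2.
  leading term x: no divisor's leading term divides it; move 10/3*x to the remainder.
  leading term y**2: no divisor's leading term divides it; move 2*y**2 to the remainder.
  leading term y: no divisor's leading term divides it; move -29/6*y to the remainder.
  leading term 1: no divisor's leading term divides it; move -1/2 to the remainder.
  remainder 10/3*x + 2*y**2 - 29/6*y - 1/2 ≠ 0; add g_3 = 10/3*x + 2*y**2 - 29/6*y - 1/2 to the basis.

S(f_1,g_3): lcm = x*y. S = 5/2*x - 3/5*y**3 + 29/20*y**2 - 77/20*y + 1/2.
  leading term x: subtract (3/4)·g_3 from 5/2*x - 3/5*y**3 + 29/20*y**2 - 77/20*y + 1/2 → -3/5*y**3 - 1/20*y**2 - 9/40*y + 7/8
  leading term y**3: no divisor's leading term divides it; move -3/5*y**3 to the remainder.
  leading term y**2: no divisor's leading term divides it; move -1/20*y**2 to the remainder.
  leading term y: no divisor's leading term divides it; move -9/40*y to the remainder.
  leading term 1: no divisor's leading term divides it; move 7/8 to the remainder.
  remainder -3/5*y**3 - 1/20*y**2 - 9/40*y + 7/8 ≠ 0; add g_4 = -3/5*y**3 - 1/20*y**2 - 9/40*y + 7/8 to the basis.

S(f_2,g_3): lcm = x*y. S = -5/6*x - 3/5*y**3 - 11/20*y**2 + 59/60*y + 1.
  leading term x: subtract (-1/4)·g_3 from -5/6*x - 3/5*y**3 - 11/20*y**2 + 59/60*y + 1 → -3/5*y**3 - 1/20*y**2 - 9/40*y + 7/8
  leading term y**3: subtract (1)·g_4 from -3/5*y**3 - 1/20*y**2 - 9/40*y + 7/8 → 0
  remainder 0.

S(f_1,g_4): lcm = x*y**3. S = 29/12*x*y**2 - 3/8*x*y + 35/24*x - 4*y**3 + 1/2*y**2.
  leading term x*y**2: subtract (-29/24*y)·f_1 from 29/12*x*y**2 - 3/8*x*y + 35/24*x - 4*y**3 + 1/2*y**2 → -77/12*x*y + 35/24*x - 4*y**3 + 61/6*y**2 - 29/24*y
  leading term x*y: subtract (77/24)·f_1 from -77/12*x*y + 35/24*x - 4*y**3 + 61/6*y**2 - 29/24*y → 35/2*x - 4*y**3 + 61/6*y**2 - 215/8*y + 77/24
  leading term x: subtract (21/4)·g_3 from 35/2*x - 4*y**3 + 61/6*y**2 - 215/8*y + 77/24 → -4*y**3 - 1/3*y**2 - 3/2*y + 35/6
  leading term y**3: subtract (20/3)·g_4 from -4*y**3 - 1/3*y**2 - 3/2*y + 35/6 → 0
  remainder 0.

S(f_2,g_4): lcm = x*y**3. S = -11/12*x*y**2 - 3/8*x*y + 35/24*x - 2*y**4 + 5/6*y**3 + y**2.
  leading term x*y**2: subtract (11/24*y)·f_1 from -11/12*x*y**2 - 3/8*x*y + 35/24*x - 2*y**4 + 5/6*y**3 + y**2 → 23/12*x*y + 35/24*x - 2*y**4 + 5/6*y**3 - 8/3*y**2 + 11/24*y
  leading term x*y: subtract (-23/24)·f_1 from 23/12*x*y + 35/24*x - 2*y**4 + 5/6*y**3 - 8/3*y**2 + 11/24*y → -10/3*x - 2*y**4 + 5/6*y**3 - 8/3*y**2 + 65/8*y - 23/24
  leading term x: subtract (-1)·g_3 from -10/3*x - 2*y**4 + 5/6*y**3 - 8/3*y**2 + 65/8*y - 23/24 → -2*y**4 + 5/6*y**3 - 2/3*y**2 + 79/24*y - 35/24
  leading term y**4: subtract (10/3*y)·g_4 from -2*y**4 + 5/6*y**3 - 2/3*y**2 + 79/24*y - 35/24 → y**3 + 1/12*y**2 + 3/8*y - 35/24
  leading term y**3: subtract (-5/3)·g_4 from y**3 + 1/12*y**2 + 3/8*y - 35/24 → 0
  remainder 0.

S(g_3,g_4): leading monomials are coprime, so the S-polynomial reduces to 0 (Buchberger's first criterion).
Every S-polynomial of the final basis reduces to 0, so we have a Gröbner basis.
Inter-reduce: drop elements whose leading term is divisible by another's, tail-reduce, and make monic.
Reduced Gröbner basis: {x + 3/5*y**2 - 29/20*y - 3/20, y**3 + 1/12*y**2 + 3/8*y - 35/24}.

Buchberger on the second generating set:
h_1 = 2*x*y - 34/3*x - 8*y**2 + 34/3*y + 4, LT = x*y.
h_2 = -20*x*y + 50/3*x + 40*y**2 - 50/3*y - 20, LT = x*y.

S(h_1,h_2): lcm = x*y. S = -29/6*x - 2*y**2 + 29/6*y + 1.
  leading term x: no divisor's leading term divides it; move -29/6*x to the remainder.
  leading term y**2: no divisor's leading term divides it; move -2*y**2 to the remainder.
  leading term y: no divisor's leading term divides it; move 29/6*y to the remainder.
  leading term 1: no divisor's leading term divides it; move 1 to the remainder.
  remainder -29/6*x - 2*y**2 + 29/6*y + 1 ≠ 0; add k_3 = -29/6*x - 2*y**2 + 29/6*y + 1 to the basis.

S(h_1,k_3): lcm = x*y. S = -17/3*x - 12/29*y**3 - 3*y**2 + 511/87*y + 2.
  leading term x: subtract (34/29)·k_3 from -17/3*x - 12/29*y**3 - 3*y**2 + 511/87*y + 2 → -12/29*y**3 - 19/29*y**2 + 6/29*y + 24/29
  leading term y**3: no divisor's leading term divides it; move -12/29*y**3 to the remainder.
  leading term y**2: no divisor's leading term divides it; move -19/29*y**2 to the remainder.
  leading term y: no divisor's leading term divides it; move 6/29*y to the remainder.
  leading term 1: no divisor's leading term divides it; move 24/29 to the remainder.
  remainder -12/29*y**3 - 19/29*y**2 + 6/29*y + 24/29 ≠ 0; add k_4 = -12/29*y**3 - 19/29*y**2 + 6/29*y + 24/29 to the basis.

S(h_2,k_3): lcm = x*y. S = -5/6*x - 12/29*y**3 - y**2 + 181/174*y + 1.
  leading term x: subtract (5/29)·k_3 from -5/6*x - 12/29*y**3 - y**2 + 181/174*y + 1 → -12/29*y**3 - 19/29*y**2 + 6/29*y + 24/29
  leading term y**3: subtract (1)·k_4 from -12/29*y**3 - 19/29*y**2 + 6/29*y + 24/29 → 0
  remainder 0.

S(h_1,k_4): lcm = x*y**3. S = -29/4*x*y**2 + 1/2*x*y + 2*x - 4*y**4 + 17/3*y**3 + 2*y**2.
  leading term x*y**2: subtract (-29/8*y)·h_1 from -29/4*x*y**2 + 1/2*x*y + 2*x - 4*y**4 + 17/3*y**3 + 2*y**2 → -487/12*x*y + 2*x - 4*y**4 - 70/3*y**3 + 517/12*y**2 + 29/2*y
  leading term x*y: subtract (-487/24)·h_1 from -487/12*x*y + 2*x - 4*y**4 - 70/3*y**3 + 517/12*y**2 + 29/2*y → -8207/36*x - 4*y**4 - 70/3*y**3 - 477/4*y**2 + 8801/36*y + 487/6
  leading term x: subtract (283/6)·k_3 from -8207/36*x - 4*y**4 - 70/3*y**3 - 477/4*y**2 + 8801/36*y + 487/6 → -4*y**4 - 70/3*y**3 - 299/12*y**2 + 33/2*y + 34
  leading term y**4: subtract (29/3*y)·k_4 from -4*y**4 - 70/3*y**3 - 299/12*y**2 + 33/2*y + 34 → -17*y**3 - 323/12*y**2 + 17/2*y + 34
  leading term y**3: subtract (493/12)·k_4 from -17*y**3 - 323/12*y**2 + 17/2*y + 34 → 0
  remainder 0.

S(h_2,k_4): lcm = x*y**3. S = -29/12*x*y**2 + 1/2*x*y + 2*x - 2*y**4 + 5/6*y**3 + y**2.
  leading term x*y**2: subtract (-29/24*y)·h_1 from -29/12*x*y**2 + 1/2*x*y + 2*x - 2*y**4 + 5/6*y**3 + y**2 → -475/36*x*y + 2*x - 2*y**4 - 53/6*y**3 + 529/36*y**2 + 29/6*y
  leading term x*y: subtract (-475/72)·h_1 from -475/36*x*y + 2*x - 2*y**4 - 53/6*y**3 + 529/36*y**2 + 29/6*y → -7859/108*x - 2*y**4 - 53/6*y**3 - 457/12*y**2 + 8597/108*y + 475/18
  leading term x: subtract (271/18)·k_3 from -7859/108*x - 2*y**4 - 53/6*y**3 - 457/12*y**2 + 8597/108*y + 475/18 → -2*y**4 - 53/6*y**3 - 287/36*y**2 + 41/6*y + 34/3
  leading term y**4: subtract (29/6*y)·k_4 from -2*y**4 - 53/6*y**3 - 287/36*y**2 + 41/6*y + 34/3 → -17/3*y**3 - 323/36*y**2 + 17/6*y + 34/3
  leading term y**3: subtract (493/36)·k_4 from -17/3*y**3 - 323/36*y**2 + 17/6*y + 34/3 → 0
  remainder 0.

S(k_3,k_4): leading monomials are coprime, so the S-polynomial reduces to 0 (Buchberger's first criterion).
Every S-polynomial of the final basis reduces to 0, so we have a Gröbner basis.
Inter-reduce: drop elements whose leading term is divisible by another's, tail-reduce, and make monic.
Reduced Gröbner basis: {x + 12/29*y**2 - y - 6/29, y**3 + 19/12*y**2 - 1/2*y - 2}.

Since the reduced bases disagree, the two ideals are not the same.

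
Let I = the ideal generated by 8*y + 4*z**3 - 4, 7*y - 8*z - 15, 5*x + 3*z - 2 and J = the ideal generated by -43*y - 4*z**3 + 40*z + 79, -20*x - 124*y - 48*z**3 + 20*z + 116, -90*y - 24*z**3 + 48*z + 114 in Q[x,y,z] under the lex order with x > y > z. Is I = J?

Yes, the ideals are equal.

Two ideals are equal iff their reduced Gröbner bases coincide (the reduced basis is unique for a fixed ordering).
Buchberger on the first generating set:
f_1 = 8*y + 4*z**3 - 4, LT = y.
f_2 = 7*y - 8*z - 15, LT = y.
f_3 = 5*x + 3*z - 2, LT = x.

S(f_1,f_2): lcm = y. S = 1/2*z**3 + 8/7*z + 23/14.
  leading term z**3: no divisor's leading term divides it; move 1/2*z**3 to the remainder.
  leading term z: no divisor's leading term divides it; move 8/7*z to the remainder.
  leading term 1: no divisor's leading term divides it; move 23/14 to the remainder.
  remainder 1/2*z**3 + 8/7*z + 23/14 ≠ 0; add g_4 = 1/2*z**3 + 8/7*z + 23/14 to the basis.

The other S-polynomials (S(f_1,f_3), S(f_2,f_3), S(f_1,g_4), S(f_2,g_4), S(f_3,g_4)) all reduce to 0 modulo the current basis, so we have a Gröbner basis.
Inter-reduce: drop elements whose leading term is divisible by another's, tail-reduce, and make monic.
Reduced Gröbner basis: {x + 3/5*z - 2/5, y - 8/7*z - 15/7, z**3 + 16/7*z + 23/7}.

Buchberger on the second generating set:
h_1 = -43*y - 4*z**3 + 40*z + 79, LT = y.
h_2 = -20*x - 124*y - 48*z**3 + 20*z + 116, LT = x.
h_3 = -90*y - 24*z**3 + 48*z + 114, LT = y.

S(h_1,h_3): lcm = y. S = -112/645*z**3 - 256/645*z - 368/645.
  leading term z**3: no divisor's leading term divides it; move -112/645*z**3 to the remainder.
  leading term z: no divisor's leading term divides it; move -256/645*z to the remainder.
  leading term 1: no divisor's leading term divides it; move -368/645 to the remainder.
  remainder -112/645*z**3 - 256/645*z - 368/645 ≠ 0; add k_4 = -112/645*z**3 - 256/645*z - 368/645 to the basis.

The other S-polynomials (S(h_1,h_2), S(h_2,h_3), S(h_1,k_4), S(h_2,k_4), S(h_3,k_4)) all reduce to 0 modulo the current basis, so we have a Gröbner basis.
Inter-reduce: drop elements whose leading term is divisible by another's, tail-reduce, and make monic.
Reduced Gröbner basis: {x + 3/5*z - 2/5, y - 8/7*z - 15/7, z**3 + 16/7*z + 23/7}.

Same reduced basis, so the two generating sets span the same ideal.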